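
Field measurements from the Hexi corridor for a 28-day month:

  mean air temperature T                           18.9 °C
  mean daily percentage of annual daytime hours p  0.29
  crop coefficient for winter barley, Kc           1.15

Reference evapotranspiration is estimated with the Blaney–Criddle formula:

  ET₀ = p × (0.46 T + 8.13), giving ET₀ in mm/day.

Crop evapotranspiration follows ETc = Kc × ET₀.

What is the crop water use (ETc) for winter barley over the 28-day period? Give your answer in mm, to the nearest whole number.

157 mm

ET₀ = 0.29 × (0.46 × 18.9 + 8.13) = 0.29 × 16.824 = 4.8790 mm/d
ETc = Kc × ET₀ = 1.15 × 4.8790 = 5.6109 mm/d
Over 28 days: 5.6109 × 28 = 157.105 mm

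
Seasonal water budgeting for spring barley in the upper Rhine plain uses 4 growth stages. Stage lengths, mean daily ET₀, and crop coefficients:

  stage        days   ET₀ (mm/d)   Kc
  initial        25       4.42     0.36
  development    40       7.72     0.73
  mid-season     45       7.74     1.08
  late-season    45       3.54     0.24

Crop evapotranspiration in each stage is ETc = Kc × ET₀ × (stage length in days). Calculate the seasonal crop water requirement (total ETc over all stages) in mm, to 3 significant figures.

initial: 0.36 × 4.42 × 25 = 39.78 mm
development: 0.73 × 7.72 × 40 = 225.42 mm
mid-season: 1.08 × 7.74 × 45 = 376.16 mm
late-season: 0.24 × 3.54 × 45 = 38.23 mm
Seasonal total = 679.59 mm

680 mm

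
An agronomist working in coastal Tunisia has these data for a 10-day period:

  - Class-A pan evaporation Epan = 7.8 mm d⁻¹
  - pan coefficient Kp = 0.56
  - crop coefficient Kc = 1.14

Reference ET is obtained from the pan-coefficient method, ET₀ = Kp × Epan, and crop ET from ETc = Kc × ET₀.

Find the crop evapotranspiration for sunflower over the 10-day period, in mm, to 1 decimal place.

49.8 mm

ET₀ = 0.56 × 7.8 = 4.3680 mm/d
ETc = Kc × ET₀ = 1.14 × 4.3680 = 4.9795 mm/d
Over 10 days: 4.9795 × 10 = 49.795 mm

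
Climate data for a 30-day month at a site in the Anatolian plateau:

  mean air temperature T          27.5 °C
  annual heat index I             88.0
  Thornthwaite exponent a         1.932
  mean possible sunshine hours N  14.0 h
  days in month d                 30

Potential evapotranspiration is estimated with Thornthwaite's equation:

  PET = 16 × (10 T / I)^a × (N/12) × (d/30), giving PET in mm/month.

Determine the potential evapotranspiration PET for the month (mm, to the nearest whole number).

169 mm

10T/I = 10 × 27.5 / 88.0 = 3.1250
(10T/I)^a = 3.1250^1.932 = 9.0375
Uncorrected PET = 16 × 9.0375 = 144.600 mm
Correction = (N/12)(d/30) = (14.0/12)(30/30) = 1.1667
PET = 144.600 × 1.1667 = 168.705 mm/month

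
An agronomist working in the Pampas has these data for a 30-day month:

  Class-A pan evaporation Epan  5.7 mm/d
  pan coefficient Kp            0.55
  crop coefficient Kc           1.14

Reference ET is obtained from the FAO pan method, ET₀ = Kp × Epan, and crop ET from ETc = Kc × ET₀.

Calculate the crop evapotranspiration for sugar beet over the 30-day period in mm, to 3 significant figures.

107 mm

ET₀ = 0.55 × 5.7 = 3.1350 mm/d
ETc = Kc × ET₀ = 1.14 × 3.1350 = 3.5739 mm/d
Over 30 days: 3.5739 × 30 = 107.217 mm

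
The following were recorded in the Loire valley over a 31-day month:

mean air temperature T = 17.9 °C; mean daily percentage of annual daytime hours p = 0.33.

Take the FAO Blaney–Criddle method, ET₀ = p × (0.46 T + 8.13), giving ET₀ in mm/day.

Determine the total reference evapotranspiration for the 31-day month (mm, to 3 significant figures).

ET₀ = 0.33 × (0.46 × 17.9 + 8.13) = 0.33 × 16.364 = 5.4001 mm/d
Monthly total = 5.4001 × 31 = 167.403 mm

167 mm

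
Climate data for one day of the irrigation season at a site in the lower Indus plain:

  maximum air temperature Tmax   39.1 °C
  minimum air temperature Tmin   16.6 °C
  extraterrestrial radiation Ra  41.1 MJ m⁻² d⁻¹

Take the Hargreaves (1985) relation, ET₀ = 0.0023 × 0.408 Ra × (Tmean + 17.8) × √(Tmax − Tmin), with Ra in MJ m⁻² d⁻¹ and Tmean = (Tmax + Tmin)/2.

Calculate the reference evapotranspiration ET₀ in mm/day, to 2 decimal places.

Tmean = (39.1 + 16.6)/2 = 27.85 °C
0.408 Ra = 0.408 × 41.1 = 16.7688 mm/d equivalent
ET₀ = 0.0023 × 16.7688 × (27.85 + 17.8) × √22.5 = 0.0023 × 16.7688 × 45.65 × 4.7434 = 8.3514 mm/d

8.35 mm/day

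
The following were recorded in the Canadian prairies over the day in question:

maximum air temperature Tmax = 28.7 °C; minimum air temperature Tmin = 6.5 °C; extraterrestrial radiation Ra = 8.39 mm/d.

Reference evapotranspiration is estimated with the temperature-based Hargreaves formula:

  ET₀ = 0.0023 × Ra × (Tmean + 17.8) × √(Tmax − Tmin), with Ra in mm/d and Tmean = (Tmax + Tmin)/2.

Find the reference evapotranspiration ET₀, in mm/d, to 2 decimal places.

Tmean = (28.7 + 6.5)/2 = 17.60 °C
ET₀ = 0.0023 × 8.39 × (17.60 + 17.8) × √22.2 = 0.0023 × 8.39 × 35.40 × 4.7117 = 3.2186 mm/d

3.22 mm/d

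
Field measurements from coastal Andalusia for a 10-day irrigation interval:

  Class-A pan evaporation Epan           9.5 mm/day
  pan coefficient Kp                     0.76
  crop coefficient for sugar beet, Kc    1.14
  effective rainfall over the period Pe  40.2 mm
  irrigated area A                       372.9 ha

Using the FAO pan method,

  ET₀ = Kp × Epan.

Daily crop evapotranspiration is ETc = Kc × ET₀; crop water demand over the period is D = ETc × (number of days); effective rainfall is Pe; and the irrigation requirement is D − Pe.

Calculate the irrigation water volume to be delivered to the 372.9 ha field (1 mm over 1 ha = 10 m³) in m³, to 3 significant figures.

ET₀ = 0.76 × 9.5 = 7.2200 mm/d
ETc = Kc × ET₀ = 1.14 × 7.2200 = 8.2308 mm/d
Crop demand D = ETc × 10 d = 8.2308 × 10 = 82.308 mm
D − Pe = 82.308 − 40.2 = 42.108 mm
Volume = 42.108 mm × 372.9 ha × 10 = 157020.7 m³

157000 m³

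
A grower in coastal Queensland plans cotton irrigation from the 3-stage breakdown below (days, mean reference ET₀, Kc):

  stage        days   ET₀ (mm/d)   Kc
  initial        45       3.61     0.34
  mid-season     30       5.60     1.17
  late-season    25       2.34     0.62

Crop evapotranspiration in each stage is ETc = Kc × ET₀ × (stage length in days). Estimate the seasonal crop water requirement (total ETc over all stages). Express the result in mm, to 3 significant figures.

288 mm

initial: 0.34 × 3.61 × 45 = 55.23 mm
mid-season: 1.17 × 5.60 × 30 = 196.56 mm
late-season: 0.62 × 2.34 × 25 = 36.27 mm
Seasonal total = 288.06 mm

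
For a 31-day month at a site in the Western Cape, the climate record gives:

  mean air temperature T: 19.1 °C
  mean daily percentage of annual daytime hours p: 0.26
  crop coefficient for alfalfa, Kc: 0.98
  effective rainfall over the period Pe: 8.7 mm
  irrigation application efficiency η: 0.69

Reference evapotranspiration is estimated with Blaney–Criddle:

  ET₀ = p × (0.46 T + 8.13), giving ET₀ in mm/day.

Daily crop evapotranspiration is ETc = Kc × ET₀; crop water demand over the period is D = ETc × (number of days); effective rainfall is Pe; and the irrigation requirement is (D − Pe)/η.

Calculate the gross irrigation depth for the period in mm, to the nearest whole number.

ET₀ = 0.26 × (0.46 × 19.1 + 8.13) = 0.26 × 16.916 = 4.3982 mm/d
ETc = Kc × ET₀ = 0.98 × 4.3982 = 4.3102 mm/d
Crop demand D = ETc × 31 d = 4.3102 × 31 = 133.616 mm
D − Pe = 133.616 − 8.7 = 124.916 mm
Gross irrigation = 124.916 / 0.69 = 181.038 mm

181 mm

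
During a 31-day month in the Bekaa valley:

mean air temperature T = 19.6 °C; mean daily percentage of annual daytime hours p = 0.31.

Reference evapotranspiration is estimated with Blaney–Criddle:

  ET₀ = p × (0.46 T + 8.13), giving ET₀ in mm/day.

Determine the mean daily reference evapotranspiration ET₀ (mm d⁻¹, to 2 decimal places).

ET₀ = 0.31 × (0.46 × 19.6 + 8.13) = 0.31 × 17.146 = 5.3153 mm/d

5.32 mm d⁻¹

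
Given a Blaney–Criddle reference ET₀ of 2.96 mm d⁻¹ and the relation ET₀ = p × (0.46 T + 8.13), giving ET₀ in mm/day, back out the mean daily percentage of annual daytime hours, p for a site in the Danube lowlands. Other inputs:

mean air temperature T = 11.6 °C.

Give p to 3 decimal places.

p = ET₀ / (0.46 T + 8.13) = 2.96 / (0.46 × 11.6 + 8.13) = 2.96 / 13.466 = 0.2198

0.220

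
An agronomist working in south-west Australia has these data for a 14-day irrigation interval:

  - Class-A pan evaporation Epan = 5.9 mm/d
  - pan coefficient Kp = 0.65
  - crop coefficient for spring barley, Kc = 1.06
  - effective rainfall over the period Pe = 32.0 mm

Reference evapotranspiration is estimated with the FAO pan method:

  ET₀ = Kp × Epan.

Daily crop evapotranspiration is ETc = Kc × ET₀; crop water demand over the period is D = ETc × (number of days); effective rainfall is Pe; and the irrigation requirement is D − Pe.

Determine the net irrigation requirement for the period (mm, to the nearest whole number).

25 mm

ET₀ = 0.65 × 5.9 = 3.8350 mm/d
ETc = Kc × ET₀ = 1.06 × 3.8350 = 4.0651 mm/d
Crop demand D = ETc × 14 d = 4.0651 × 14 = 56.911 mm
D − Pe = 56.911 − 32.0 = 24.911 mm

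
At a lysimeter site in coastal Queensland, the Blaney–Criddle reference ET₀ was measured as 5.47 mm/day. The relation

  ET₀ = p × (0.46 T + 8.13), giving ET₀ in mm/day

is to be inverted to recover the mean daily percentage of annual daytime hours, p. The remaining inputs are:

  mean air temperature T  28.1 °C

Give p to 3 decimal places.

p = ET₀ / (0.46 T + 8.13) = 5.47 / (0.46 × 28.1 + 8.13) = 5.47 / 21.056 = 0.2598

0.260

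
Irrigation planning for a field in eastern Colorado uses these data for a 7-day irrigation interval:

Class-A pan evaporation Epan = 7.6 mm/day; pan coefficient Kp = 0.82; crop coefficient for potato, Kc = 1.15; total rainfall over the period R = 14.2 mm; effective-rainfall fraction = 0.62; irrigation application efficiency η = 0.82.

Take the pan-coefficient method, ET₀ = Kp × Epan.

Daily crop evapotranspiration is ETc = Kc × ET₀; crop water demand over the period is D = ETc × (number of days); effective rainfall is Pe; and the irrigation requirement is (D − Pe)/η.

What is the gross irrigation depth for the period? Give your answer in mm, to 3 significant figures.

ET₀ = 0.82 × 7.6 = 6.2320 mm/d
ETc = Kc × ET₀ = 1.15 × 6.2320 = 7.1668 mm/d
Crop demand D = ETc × 7 d = 7.1668 × 7 = 50.168 mm
Pe = 0.62 × 14.2 = 8.804 mm
D − Pe = 50.168 − 8.804 = 41.364 mm
Gross irrigation = 41.364 / 0.82 = 50.444 mm

50.4 mm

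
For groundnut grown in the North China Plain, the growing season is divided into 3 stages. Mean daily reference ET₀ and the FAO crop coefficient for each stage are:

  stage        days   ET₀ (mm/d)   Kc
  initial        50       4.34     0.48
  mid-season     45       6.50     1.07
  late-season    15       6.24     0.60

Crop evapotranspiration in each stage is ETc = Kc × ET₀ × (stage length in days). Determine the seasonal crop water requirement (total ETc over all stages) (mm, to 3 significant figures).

473 mm

initial: 0.48 × 4.34 × 50 = 104.16 mm
mid-season: 1.07 × 6.50 × 45 = 312.98 mm
late-season: 0.60 × 6.24 × 15 = 56.16 mm
Seasonal total = 473.30 mm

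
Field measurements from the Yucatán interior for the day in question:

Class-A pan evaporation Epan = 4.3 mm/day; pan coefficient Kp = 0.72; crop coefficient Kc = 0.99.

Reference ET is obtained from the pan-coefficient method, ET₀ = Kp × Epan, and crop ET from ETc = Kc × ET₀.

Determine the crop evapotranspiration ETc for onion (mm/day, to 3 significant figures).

ET₀ = 0.72 × 4.3 = 3.0960 mm/d
ETc = Kc × ET₀ = 0.99 × 3.0960 = 3.0650 mm/d

3.07 mm/day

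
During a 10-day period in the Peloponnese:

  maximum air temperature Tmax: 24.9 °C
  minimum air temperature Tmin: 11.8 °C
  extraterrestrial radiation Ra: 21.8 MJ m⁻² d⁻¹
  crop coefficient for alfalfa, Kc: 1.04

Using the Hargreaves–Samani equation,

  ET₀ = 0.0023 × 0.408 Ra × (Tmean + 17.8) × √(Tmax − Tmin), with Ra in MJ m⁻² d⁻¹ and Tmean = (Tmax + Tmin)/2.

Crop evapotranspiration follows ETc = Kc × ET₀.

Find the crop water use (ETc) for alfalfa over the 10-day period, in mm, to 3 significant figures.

Tmean = (24.9 + 11.8)/2 = 18.35 °C
0.408 Ra = 0.408 × 21.8 = 8.8944 mm/d equivalent
ET₀ = 0.0023 × 8.8944 × (18.35 + 17.8) × √13.1 = 0.0023 × 8.8944 × 36.15 × 3.6194 = 2.6766 mm/d
ETc = Kc × ET₀ = 1.04 × 2.6766 = 2.7837 mm/d
Over 10 days: 2.7837 × 10 = 27.837 mm

27.8 mm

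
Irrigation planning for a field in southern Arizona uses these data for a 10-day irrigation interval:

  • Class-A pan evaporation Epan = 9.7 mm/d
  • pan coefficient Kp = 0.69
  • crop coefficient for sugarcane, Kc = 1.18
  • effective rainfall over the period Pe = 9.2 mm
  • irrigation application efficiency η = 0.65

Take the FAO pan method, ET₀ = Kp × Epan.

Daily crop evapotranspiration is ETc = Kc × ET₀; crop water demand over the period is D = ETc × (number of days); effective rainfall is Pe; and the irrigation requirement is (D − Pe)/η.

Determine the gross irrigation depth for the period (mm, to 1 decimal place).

ET₀ = 0.69 × 9.7 = 6.6930 mm/d
ETc = Kc × ET₀ = 1.18 × 6.6930 = 7.8977 mm/d
Crop demand D = ETc × 10 d = 7.8977 × 10 = 78.977 mm
D − Pe = 78.977 − 9.2 = 69.777 mm
Gross irrigation = 69.777 / 0.65 = 107.349 mm

107.3 mm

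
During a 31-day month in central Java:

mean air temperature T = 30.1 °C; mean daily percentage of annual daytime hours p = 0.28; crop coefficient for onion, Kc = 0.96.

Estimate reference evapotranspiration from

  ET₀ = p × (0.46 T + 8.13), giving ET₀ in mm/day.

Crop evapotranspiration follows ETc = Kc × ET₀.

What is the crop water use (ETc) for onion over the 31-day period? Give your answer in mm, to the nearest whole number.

ET₀ = 0.28 × (0.46 × 30.1 + 8.13) = 0.28 × 21.976 = 6.1533 mm/d
ETc = Kc × ET₀ = 0.96 × 6.1533 = 5.9072 mm/d
Over 31 days: 5.9072 × 31 = 183.123 mm

183 mm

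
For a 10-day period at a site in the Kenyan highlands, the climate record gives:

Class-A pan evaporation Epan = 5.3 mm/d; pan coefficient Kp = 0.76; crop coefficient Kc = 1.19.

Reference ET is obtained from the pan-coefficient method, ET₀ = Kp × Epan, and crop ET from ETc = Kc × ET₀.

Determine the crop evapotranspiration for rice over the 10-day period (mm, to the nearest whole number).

ET₀ = 0.76 × 5.3 = 4.0280 mm/d
ETc = Kc × ET₀ = 1.19 × 4.0280 = 4.7933 mm/d
Over 10 days: 4.7933 × 10 = 47.933 mm

48 mm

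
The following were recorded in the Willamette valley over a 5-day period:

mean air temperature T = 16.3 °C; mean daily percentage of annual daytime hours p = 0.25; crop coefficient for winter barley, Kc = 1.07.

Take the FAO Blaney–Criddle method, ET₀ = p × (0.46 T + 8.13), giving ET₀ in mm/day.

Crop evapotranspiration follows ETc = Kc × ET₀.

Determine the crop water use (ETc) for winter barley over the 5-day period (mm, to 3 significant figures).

20.9 mm

ET₀ = 0.25 × (0.46 × 16.3 + 8.13) = 0.25 × 15.628 = 3.9070 mm/d
ETc = Kc × ET₀ = 1.07 × 3.9070 = 4.1805 mm/d
Over 5 days: 4.1805 × 5 = 20.903 mm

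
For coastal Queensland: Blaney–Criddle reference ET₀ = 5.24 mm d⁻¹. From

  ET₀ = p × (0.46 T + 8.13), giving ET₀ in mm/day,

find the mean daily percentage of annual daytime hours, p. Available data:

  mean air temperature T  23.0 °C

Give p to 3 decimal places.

p = ET₀ / (0.46 T + 8.13) = 5.24 / (0.46 × 23.0 + 8.13) = 5.24 / 18.710 = 0.2801

0.280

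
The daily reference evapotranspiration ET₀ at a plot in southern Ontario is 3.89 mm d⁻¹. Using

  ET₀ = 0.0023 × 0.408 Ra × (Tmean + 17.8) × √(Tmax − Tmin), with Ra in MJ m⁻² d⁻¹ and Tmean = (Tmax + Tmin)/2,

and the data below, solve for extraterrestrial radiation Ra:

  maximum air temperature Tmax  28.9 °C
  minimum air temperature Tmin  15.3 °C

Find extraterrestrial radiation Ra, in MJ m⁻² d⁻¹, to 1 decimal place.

28.2 MJ m⁻² d⁻¹

Tmean = (28.9+15.3)/2 = 22.10 °C; ΔT = 13.6
Ra = ET₀ / [0.0023 × 0.408 × (Tmean+17.8) × √ΔT]
   = 3.89 / (0.0023 × 0.408 × 39.90 × 3.6878) = 28.172 MJ m⁻² d⁻¹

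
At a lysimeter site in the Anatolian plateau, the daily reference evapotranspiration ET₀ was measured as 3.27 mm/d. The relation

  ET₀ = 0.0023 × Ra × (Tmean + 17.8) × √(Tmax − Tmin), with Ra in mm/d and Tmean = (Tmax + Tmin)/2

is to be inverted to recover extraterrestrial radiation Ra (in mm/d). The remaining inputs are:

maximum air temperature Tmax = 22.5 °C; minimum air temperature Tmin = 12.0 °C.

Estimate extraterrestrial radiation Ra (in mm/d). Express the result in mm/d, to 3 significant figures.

12.5 mm/d

Tmean = 17.25 °C; √ΔT = 3.2404
Ra = ET₀ / [0.0023 × (Tmean+17.8) × √ΔT] = 3.27 / (0.0023 × 35.05 × 3.2404) = 12.518 mm/d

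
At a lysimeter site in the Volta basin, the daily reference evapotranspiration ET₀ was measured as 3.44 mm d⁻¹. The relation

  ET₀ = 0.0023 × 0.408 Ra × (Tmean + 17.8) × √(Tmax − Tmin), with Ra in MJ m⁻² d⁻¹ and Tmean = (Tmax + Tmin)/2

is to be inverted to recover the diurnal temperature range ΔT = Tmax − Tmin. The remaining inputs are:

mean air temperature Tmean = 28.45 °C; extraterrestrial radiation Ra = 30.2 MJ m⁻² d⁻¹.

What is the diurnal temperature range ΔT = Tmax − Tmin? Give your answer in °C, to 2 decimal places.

6.89 °C

√ΔT = ET₀ / [0.0023 × 0.408 × Ra × (Tmean+17.8)] = 3.44 / (0.0023 × 12.3216 × 46.25) = 2.6245
ΔT = 2.6245² = 6.888 °C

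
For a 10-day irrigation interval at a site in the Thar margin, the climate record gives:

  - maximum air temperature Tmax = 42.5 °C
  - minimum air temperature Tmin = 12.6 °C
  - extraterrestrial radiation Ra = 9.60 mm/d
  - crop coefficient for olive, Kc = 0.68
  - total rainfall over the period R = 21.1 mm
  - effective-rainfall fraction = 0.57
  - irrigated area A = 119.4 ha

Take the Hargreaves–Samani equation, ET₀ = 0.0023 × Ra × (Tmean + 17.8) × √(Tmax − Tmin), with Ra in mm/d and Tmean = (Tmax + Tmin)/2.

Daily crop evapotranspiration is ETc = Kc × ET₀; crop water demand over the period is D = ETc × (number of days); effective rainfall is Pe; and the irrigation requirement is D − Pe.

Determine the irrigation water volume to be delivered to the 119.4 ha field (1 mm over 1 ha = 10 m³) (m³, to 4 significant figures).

Tmean = (42.5 + 12.6)/2 = 27.55 °C
ET₀ = 0.0023 × 9.60 × (27.55 + 17.8) × √29.9 = 0.0023 × 9.60 × 45.35 × 5.4681 = 5.4754 mm/d
ETc = Kc × ET₀ = 0.68 × 5.4754 = 3.7233 mm/d
Crop demand D = ETc × 10 d = 3.7233 × 10 = 37.233 mm
Pe = 0.57 × 21.1 = 12.027 mm
D − Pe = 37.233 − 12.027 = 25.206 mm
Volume = 25.206 mm × 119.4 ha × 10 = 30096.0 m³

30100 m³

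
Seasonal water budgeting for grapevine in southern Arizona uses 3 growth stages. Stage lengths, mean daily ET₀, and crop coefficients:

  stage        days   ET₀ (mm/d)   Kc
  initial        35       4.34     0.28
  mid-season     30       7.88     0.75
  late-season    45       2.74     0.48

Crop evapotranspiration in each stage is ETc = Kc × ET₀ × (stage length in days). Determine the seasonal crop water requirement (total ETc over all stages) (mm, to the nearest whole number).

279 mm

initial: 0.28 × 4.34 × 35 = 42.53 mm
mid-season: 0.75 × 7.88 × 30 = 177.30 mm
late-season: 0.48 × 2.74 × 45 = 59.18 mm
Seasonal total = 279.01 mm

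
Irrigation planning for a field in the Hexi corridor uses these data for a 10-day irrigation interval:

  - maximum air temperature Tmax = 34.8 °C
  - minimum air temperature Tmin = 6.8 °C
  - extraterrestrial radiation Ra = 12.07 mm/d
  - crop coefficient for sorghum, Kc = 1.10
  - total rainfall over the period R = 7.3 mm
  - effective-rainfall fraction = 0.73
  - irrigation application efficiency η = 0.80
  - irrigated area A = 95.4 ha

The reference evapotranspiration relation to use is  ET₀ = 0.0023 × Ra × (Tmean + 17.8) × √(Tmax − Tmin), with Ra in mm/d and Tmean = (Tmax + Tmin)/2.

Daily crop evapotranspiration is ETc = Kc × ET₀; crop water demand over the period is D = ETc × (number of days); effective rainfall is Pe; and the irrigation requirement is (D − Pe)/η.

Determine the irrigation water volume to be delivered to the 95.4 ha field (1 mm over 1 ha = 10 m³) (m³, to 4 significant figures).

68020 m³

Tmean = (34.8 + 6.8)/2 = 20.80 °C
ET₀ = 0.0023 × 12.07 × (20.80 + 17.8) × √28.0 = 0.0023 × 12.07 × 38.60 × 5.2915 = 5.6702 mm/d
ETc = Kc × ET₀ = 1.10 × 5.6702 = 6.2372 mm/d
Crop demand D = ETc × 10 d = 6.2372 × 10 = 62.372 mm
Pe = 0.73 × 7.3 = 5.329 mm
D − Pe = 62.372 − 5.329 = 57.043 mm
Gross irrigation = 57.043 / 0.80 = 71.304 mm
Volume = 71.304 mm × 95.4 ha × 10 = 68024.0 m³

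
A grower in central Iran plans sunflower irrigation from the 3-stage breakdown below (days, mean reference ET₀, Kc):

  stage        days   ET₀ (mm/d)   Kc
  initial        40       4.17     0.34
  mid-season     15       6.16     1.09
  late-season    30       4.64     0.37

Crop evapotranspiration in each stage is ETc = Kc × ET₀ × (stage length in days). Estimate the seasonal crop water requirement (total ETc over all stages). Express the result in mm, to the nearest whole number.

initial: 0.34 × 4.17 × 40 = 56.71 mm
mid-season: 1.09 × 6.16 × 15 = 100.72 mm
late-season: 0.37 × 4.64 × 30 = 51.50 mm
Seasonal total = 208.93 mm

209 mm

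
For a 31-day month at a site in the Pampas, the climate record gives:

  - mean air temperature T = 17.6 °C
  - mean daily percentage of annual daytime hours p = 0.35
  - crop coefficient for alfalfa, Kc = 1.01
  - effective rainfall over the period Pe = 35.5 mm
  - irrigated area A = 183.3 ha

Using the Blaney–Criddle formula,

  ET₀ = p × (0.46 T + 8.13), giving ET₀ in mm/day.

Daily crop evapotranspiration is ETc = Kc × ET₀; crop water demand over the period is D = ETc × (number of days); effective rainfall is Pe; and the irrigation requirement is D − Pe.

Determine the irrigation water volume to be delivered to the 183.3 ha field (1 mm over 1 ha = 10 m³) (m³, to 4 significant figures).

260900 m³

ET₀ = 0.35 × (0.46 × 17.6 + 8.13) = 0.35 × 16.226 = 5.6791 mm/d
ETc = Kc × ET₀ = 1.01 × 5.6791 = 5.7359 mm/d
Crop demand D = ETc × 31 d = 5.7359 × 31 = 177.813 mm
D − Pe = 177.813 − 35.5 = 142.313 mm
Volume = 142.313 mm × 183.3 ha × 10 = 260859.7 m³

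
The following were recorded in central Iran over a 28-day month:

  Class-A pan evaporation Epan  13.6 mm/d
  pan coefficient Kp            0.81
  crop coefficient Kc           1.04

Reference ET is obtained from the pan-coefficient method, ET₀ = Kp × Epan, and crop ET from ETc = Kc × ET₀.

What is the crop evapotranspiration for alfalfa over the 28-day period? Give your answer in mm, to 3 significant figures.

ET₀ = 0.81 × 13.6 = 11.0160 mm/d
ETc = Kc × ET₀ = 1.04 × 11.0160 = 11.4566 mm/d
Over 28 days: 11.4566 × 28 = 320.785 mm

321 mm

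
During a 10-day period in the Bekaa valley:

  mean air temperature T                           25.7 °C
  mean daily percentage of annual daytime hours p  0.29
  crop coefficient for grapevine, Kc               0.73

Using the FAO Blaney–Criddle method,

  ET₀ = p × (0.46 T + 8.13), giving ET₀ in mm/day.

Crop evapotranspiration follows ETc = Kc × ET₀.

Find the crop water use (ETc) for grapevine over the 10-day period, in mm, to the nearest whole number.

42 mm

ET₀ = 0.29 × (0.46 × 25.7 + 8.13) = 0.29 × 19.952 = 5.7861 mm/d
ETc = Kc × ET₀ = 0.73 × 5.7861 = 4.2239 mm/d
Over 10 days: 4.2239 × 10 = 42.239 mm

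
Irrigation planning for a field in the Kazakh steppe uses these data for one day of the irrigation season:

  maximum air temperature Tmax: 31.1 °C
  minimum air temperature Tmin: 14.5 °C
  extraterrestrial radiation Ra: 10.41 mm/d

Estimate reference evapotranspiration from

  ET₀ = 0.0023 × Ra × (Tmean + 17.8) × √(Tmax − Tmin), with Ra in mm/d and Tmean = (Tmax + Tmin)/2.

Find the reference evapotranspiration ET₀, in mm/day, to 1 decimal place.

Tmean = (31.1 + 14.5)/2 = 22.80 °C
ET₀ = 0.0023 × 10.41 × (22.80 + 17.8) × √16.6 = 0.0023 × 10.41 × 40.60 × 4.0743 = 3.9606 mm/d

4.0 mm/day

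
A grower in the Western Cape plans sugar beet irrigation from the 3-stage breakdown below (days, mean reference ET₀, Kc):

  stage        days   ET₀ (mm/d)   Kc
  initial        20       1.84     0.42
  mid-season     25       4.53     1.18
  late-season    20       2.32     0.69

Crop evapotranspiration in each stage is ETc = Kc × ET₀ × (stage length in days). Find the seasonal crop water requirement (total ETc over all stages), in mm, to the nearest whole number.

181 mm

initial: 0.42 × 1.84 × 20 = 15.46 mm
mid-season: 1.18 × 4.53 × 25 = 133.64 mm
late-season: 0.69 × 2.32 × 20 = 32.02 mm
Seasonal total = 181.12 mm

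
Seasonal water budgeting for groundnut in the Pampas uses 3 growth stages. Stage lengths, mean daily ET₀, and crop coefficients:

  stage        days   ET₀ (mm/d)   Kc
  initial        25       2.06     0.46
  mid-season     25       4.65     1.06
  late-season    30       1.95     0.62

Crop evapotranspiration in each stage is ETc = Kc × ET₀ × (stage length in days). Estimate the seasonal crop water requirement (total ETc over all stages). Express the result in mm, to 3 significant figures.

initial: 0.46 × 2.06 × 25 = 23.69 mm
mid-season: 1.06 × 4.65 × 25 = 123.23 mm
late-season: 0.62 × 1.95 × 30 = 36.27 mm
Seasonal total = 183.19 mm

183 mm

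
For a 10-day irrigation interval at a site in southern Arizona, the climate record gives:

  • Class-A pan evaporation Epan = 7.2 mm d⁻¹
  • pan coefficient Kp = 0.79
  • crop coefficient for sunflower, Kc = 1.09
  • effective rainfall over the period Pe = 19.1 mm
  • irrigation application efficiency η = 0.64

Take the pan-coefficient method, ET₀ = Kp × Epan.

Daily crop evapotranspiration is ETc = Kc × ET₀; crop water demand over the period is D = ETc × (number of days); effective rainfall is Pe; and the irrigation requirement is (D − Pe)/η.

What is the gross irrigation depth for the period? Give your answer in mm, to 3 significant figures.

ET₀ = 0.79 × 7.2 = 5.6880 mm/d
ETc = Kc × ET₀ = 1.09 × 5.6880 = 6.1999 mm/d
Crop demand D = ETc × 10 d = 6.1999 × 10 = 61.999 mm
D − Pe = 61.999 − 19.1 = 42.899 mm
Gross irrigation = 42.899 / 0.64 = 67.030 mm

67.0 mm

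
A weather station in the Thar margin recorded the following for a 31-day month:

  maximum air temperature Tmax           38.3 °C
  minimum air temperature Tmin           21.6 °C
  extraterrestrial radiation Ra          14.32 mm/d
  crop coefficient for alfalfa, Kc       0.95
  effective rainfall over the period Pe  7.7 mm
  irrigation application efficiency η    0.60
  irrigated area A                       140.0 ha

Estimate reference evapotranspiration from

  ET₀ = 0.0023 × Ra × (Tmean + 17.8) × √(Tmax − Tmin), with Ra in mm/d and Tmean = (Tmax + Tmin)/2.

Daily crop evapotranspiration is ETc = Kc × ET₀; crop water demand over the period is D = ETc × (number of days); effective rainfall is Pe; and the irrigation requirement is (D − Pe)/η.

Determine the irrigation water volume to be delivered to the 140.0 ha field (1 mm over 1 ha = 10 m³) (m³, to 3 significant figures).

424000 m³

Tmean = (38.3 + 21.6)/2 = 29.95 °C
ET₀ = 0.0023 × 14.32 × (29.95 + 17.8) × √16.7 = 0.0023 × 14.32 × 47.75 × 4.0866 = 6.4270 mm/d
ETc = Kc × ET₀ = 0.95 × 6.4270 = 6.1057 mm/d
Crop demand D = ETc × 31 d = 6.1057 × 31 = 189.277 mm
D − Pe = 189.277 − 7.7 = 181.577 mm
Gross irrigation = 181.577 / 0.60 = 302.628 mm
Volume = 302.628 mm × 140.0 ha × 10 = 423679.2 m³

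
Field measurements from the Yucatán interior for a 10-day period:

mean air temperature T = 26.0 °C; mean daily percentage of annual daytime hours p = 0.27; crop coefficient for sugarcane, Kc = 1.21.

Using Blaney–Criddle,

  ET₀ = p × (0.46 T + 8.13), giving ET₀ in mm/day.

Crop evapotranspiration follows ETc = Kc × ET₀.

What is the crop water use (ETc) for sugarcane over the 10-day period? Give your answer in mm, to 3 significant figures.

65.6 mm

ET₀ = 0.27 × (0.46 × 26.0 + 8.13) = 0.27 × 20.090 = 5.4243 mm/d
ETc = Kc × ET₀ = 1.21 × 5.4243 = 6.5634 mm/d
Over 10 days: 6.5634 × 10 = 65.634 mm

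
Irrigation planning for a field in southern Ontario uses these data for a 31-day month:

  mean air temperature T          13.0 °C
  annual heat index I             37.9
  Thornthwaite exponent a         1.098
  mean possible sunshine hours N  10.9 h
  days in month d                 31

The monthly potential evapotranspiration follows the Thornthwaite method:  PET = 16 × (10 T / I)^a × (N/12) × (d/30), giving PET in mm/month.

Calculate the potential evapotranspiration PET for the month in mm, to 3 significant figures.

58.1 mm

10T/I = 10 × 13.0 / 37.9 = 3.4301
(10T/I)^a = 3.4301^1.098 = 3.8705
Uncorrected PET = 16 × 3.8705 = 61.928 mm
Correction = (N/12)(d/30) = (10.9/12)(31/30) = 0.9386
PET = 61.928 × 0.9386 = 58.126 mm/month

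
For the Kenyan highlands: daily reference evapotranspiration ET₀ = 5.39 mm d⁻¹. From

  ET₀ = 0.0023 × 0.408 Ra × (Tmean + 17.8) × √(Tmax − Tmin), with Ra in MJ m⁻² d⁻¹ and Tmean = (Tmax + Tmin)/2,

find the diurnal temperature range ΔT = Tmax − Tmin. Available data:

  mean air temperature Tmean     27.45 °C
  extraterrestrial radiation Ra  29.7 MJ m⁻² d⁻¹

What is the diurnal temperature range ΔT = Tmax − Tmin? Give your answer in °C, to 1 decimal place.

√ΔT = ET₀ / [0.0023 × 0.408 × Ra × (Tmean+17.8)] = 5.39 / (0.0023 × 12.1176 × 45.25) = 4.2739
ΔT = 4.2739² = 18.266 °C

18.3 °C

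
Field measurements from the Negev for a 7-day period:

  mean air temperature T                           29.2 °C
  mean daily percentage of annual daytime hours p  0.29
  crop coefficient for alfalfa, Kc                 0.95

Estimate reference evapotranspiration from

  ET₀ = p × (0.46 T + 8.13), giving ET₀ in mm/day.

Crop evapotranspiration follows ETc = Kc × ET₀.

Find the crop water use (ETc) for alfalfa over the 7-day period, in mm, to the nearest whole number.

42 mm

ET₀ = 0.29 × (0.46 × 29.2 + 8.13) = 0.29 × 21.562 = 6.2530 mm/d
ETc = Kc × ET₀ = 0.95 × 6.2530 = 5.9404 mm/d
Over 7 days: 5.9404 × 7 = 41.583 mm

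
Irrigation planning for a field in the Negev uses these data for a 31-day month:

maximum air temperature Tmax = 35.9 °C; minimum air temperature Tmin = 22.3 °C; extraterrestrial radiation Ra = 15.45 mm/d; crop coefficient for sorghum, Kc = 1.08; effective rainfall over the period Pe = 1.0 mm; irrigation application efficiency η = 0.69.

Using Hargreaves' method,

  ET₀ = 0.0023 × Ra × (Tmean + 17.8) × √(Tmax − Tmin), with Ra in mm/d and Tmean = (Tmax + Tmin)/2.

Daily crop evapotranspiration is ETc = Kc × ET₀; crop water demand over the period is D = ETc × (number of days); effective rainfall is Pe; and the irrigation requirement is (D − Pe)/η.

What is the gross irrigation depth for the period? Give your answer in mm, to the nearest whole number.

297 mm

Tmean = (35.9 + 22.3)/2 = 29.10 °C
ET₀ = 0.0023 × 15.45 × (29.10 + 17.8) × √13.6 = 0.0023 × 15.45 × 46.90 × 3.6878 = 6.1461 mm/d
ETc = Kc × ET₀ = 1.08 × 6.1461 = 6.6378 mm/d
Crop demand D = ETc × 31 d = 6.6378 × 31 = 205.772 mm
D − Pe = 205.772 − 1.0 = 204.772 mm
Gross irrigation = 204.772 / 0.69 = 296.771 mm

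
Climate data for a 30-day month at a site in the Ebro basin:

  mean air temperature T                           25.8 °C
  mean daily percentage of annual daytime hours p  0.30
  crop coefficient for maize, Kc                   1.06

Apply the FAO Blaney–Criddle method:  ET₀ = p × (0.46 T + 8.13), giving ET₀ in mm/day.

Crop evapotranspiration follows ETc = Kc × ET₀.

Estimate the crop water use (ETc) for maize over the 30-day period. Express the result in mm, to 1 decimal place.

190.8 mm

ET₀ = 0.30 × (0.46 × 25.8 + 8.13) = 0.30 × 19.998 = 5.9994 mm/d
ETc = Kc × ET₀ = 1.06 × 5.9994 = 6.3594 mm/d
Over 30 days: 6.3594 × 30 = 190.782 mm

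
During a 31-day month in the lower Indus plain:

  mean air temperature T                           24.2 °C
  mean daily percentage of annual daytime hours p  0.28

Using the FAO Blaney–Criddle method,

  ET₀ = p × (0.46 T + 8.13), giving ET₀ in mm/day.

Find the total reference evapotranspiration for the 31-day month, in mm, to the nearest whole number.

167 mm

ET₀ = 0.28 × (0.46 × 24.2 + 8.13) = 0.28 × 19.262 = 5.3934 mm/d
Monthly total = 5.3934 × 31 = 167.195 mm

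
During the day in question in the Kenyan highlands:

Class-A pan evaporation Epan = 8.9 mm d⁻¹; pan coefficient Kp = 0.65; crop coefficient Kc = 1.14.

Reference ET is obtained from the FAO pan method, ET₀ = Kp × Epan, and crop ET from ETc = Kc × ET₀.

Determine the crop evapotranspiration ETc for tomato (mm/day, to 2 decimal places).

ET₀ = 0.65 × 8.9 = 5.7850 mm/d
ETc = Kc × ET₀ = 1.14 × 5.7850 = 6.5949 mm/d

6.59 mm/day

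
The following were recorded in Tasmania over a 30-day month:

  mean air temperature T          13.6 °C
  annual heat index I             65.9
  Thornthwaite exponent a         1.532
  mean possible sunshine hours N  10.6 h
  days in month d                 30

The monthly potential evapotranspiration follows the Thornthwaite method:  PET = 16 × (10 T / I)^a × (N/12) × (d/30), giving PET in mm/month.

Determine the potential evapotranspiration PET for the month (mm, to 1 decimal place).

42.9 mm

10T/I = 10 × 13.6 / 65.9 = 2.0637
(10T/I)^a = 2.0637^1.532 = 3.0342
Uncorrected PET = 16 × 3.0342 = 48.547 mm
Correction = (N/12)(d/30) = (10.6/12)(30/30) = 0.8833
PET = 48.547 × 0.8833 = 42.882 mm/month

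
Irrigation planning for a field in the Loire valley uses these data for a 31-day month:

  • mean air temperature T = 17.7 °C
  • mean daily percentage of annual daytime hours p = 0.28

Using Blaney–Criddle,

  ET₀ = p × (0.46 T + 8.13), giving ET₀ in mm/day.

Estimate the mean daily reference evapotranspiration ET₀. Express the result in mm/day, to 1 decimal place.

4.6 mm/day

ET₀ = 0.28 × (0.46 × 17.7 + 8.13) = 0.28 × 16.272 = 4.5562 mm/d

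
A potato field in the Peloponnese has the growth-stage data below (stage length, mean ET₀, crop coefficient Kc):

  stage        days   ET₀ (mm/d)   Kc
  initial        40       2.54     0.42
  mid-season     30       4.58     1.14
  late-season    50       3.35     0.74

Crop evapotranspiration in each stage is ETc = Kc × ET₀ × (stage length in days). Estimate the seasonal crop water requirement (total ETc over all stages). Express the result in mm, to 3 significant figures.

initial: 0.42 × 2.54 × 40 = 42.67 mm
mid-season: 1.14 × 4.58 × 30 = 156.64 mm
late-season: 0.74 × 3.35 × 50 = 123.95 mm
Seasonal total = 323.26 mm

323 mm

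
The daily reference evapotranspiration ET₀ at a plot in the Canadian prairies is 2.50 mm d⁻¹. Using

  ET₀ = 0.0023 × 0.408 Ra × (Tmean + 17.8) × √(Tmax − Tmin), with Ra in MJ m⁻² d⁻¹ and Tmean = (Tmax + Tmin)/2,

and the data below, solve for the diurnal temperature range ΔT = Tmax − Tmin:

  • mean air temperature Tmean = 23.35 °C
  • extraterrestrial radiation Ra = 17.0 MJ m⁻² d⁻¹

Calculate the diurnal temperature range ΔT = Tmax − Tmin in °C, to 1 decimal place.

14.5 °C

√ΔT = ET₀ / [0.0023 × 0.408 × Ra × (Tmean+17.8)] = 2.50 / (0.0023 × 6.9360 × 41.15) = 3.8083
ΔT = 3.8083² = 14.503 °C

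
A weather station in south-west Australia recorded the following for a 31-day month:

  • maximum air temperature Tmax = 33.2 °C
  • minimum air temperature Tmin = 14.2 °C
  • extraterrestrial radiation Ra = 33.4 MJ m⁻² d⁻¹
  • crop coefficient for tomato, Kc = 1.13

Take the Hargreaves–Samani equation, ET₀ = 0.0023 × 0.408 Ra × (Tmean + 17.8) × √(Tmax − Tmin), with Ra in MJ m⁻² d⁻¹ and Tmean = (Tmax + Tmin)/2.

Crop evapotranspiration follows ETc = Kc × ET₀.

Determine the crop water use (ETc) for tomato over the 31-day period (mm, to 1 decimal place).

Tmean = (33.2 + 14.2)/2 = 23.70 °C
0.408 Ra = 0.408 × 33.4 = 13.6272 mm/d equivalent
ET₀ = 0.0023 × 13.6272 × (23.70 + 17.8) × √19.0 = 0.0023 × 13.6272 × 41.50 × 4.3589 = 5.6697 mm/d
ETc = Kc × ET₀ = 1.13 × 5.6697 = 6.4068 mm/d
Over 31 days: 6.4068 × 31 = 198.611 mm

198.6 mm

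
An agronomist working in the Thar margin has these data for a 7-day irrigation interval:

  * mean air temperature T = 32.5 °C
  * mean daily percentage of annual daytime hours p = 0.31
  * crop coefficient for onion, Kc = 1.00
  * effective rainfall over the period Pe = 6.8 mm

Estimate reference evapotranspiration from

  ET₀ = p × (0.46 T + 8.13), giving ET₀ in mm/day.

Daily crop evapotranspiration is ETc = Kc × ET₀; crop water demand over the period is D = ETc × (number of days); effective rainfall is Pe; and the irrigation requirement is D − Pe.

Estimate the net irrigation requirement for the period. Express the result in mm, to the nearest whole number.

43 mm

ET₀ = 0.31 × (0.46 × 32.5 + 8.13) = 0.31 × 23.080 = 7.1548 mm/d
ETc = Kc × ET₀ = 1.00 × 7.1548 = 7.1548 mm/d
Crop demand D = ETc × 7 d = 7.1548 × 7 = 50.084 mm
D − Pe = 50.084 − 6.8 = 43.284 mm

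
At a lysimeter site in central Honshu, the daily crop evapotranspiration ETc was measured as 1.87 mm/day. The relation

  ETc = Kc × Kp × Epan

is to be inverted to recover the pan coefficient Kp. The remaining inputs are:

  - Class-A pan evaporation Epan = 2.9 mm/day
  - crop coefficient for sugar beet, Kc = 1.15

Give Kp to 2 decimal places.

0.56

ETc = Kc × Kp × Epan  ⇒  Kp = ETc / (Kc × Epan)
Kp = 1.87 / (1.15 × 2.9) = 1.87 / 3.335 = 0.5607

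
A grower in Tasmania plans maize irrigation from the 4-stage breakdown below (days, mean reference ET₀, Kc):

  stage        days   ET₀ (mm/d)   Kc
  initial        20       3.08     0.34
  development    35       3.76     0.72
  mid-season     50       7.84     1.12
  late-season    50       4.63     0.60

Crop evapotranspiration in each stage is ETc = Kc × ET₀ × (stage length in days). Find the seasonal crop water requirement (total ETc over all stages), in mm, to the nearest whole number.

694 mm

initial: 0.34 × 3.08 × 20 = 20.94 mm
development: 0.72 × 3.76 × 35 = 94.75 mm
mid-season: 1.12 × 7.84 × 50 = 439.04 mm
late-season: 0.60 × 4.63 × 50 = 138.90 mm
Seasonal total = 693.63 mm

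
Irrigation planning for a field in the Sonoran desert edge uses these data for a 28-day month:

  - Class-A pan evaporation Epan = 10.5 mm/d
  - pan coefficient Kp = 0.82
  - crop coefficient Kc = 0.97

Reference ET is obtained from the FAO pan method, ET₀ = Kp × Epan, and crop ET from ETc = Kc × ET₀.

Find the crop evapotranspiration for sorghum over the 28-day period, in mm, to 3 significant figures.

ET₀ = 0.82 × 10.5 = 8.6100 mm/d
ETc = Kc × ET₀ = 0.97 × 8.6100 = 8.3517 mm/d
Over 28 days: 8.3517 × 28 = 233.848 mm

234 mm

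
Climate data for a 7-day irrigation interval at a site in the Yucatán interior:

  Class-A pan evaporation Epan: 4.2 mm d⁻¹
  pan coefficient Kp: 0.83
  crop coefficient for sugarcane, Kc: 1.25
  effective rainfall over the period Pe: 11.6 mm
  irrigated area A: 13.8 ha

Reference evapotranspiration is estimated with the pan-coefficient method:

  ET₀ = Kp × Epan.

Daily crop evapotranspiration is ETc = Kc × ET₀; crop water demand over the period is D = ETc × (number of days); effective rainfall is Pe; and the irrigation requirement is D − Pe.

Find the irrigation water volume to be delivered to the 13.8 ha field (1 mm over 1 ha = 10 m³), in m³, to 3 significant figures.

ET₀ = 0.83 × 4.2 = 3.4860 mm/d
ETc = Kc × ET₀ = 1.25 × 3.4860 = 4.3575 mm/d
Crop demand D = ETc × 7 d = 4.3575 × 7 = 30.503 mm
D − Pe = 30.503 − 11.6 = 18.903 mm
Volume = 18.903 mm × 13.8 ha × 10 = 2608.6 m³

2610 m³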